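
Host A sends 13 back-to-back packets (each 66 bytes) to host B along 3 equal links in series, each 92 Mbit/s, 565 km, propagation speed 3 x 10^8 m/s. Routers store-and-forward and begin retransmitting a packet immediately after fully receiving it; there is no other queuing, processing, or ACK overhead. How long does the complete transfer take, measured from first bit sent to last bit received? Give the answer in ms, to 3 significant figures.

5.74 ms

Per-hop transmission t_tx = L/R = 528/92000000 = 0.00573913 ms.
Per-hop propagation t_prop = 565000/300000000 = 1.88333 ms.
Pipeline fill: first packet needs 3·t_tx to clear all hops; remaining 12 packets each add one t_tx.
Total = (3+13-1)·t_tx + 3·t_prop = 15·0.00573913 + 3·1.88333 = 5.74 ms.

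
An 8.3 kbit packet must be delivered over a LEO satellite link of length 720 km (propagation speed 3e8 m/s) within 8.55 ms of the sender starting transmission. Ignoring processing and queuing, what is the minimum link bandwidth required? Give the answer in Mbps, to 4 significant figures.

1.350 Mbps

Propagation delay = 720000 / 300000000 = 2.4 ms.
Transmission budget = 8.55 − 2.4 = 6.15 ms.
R ≥ L / t_tx = 8300 bits / 0.00615 s = 1.350 Mbps.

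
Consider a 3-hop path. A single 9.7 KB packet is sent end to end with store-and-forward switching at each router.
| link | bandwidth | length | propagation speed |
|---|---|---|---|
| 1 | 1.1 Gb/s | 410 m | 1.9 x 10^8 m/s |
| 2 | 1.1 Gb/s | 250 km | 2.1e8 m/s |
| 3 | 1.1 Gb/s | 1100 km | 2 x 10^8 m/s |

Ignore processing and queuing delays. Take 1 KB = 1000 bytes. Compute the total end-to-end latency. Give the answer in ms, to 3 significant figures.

6.90 ms

L = 77600 bits.
Transmission delay per hop = L/R = 77600/1100000000 = 0.0705455 ms; 3 hops → 0.211636 ms.
Propagation delays (d/s per hop): 0.00215789, 1.19048, 5.5 ms; sum = 6.69263 ms.
End-to-end = 6.90 ms.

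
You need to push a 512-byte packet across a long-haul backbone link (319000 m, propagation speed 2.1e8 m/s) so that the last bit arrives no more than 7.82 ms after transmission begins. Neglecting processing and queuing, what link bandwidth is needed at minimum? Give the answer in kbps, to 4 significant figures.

L = 4096 bits.
Propagation delay = 319000 / 210000000 = 1.51905 ms.
Transmission budget = 7.82 − 1.51905 = 6.30095 ms.
R ≥ L / t_tx = 4096 bits / 0.00630095 s = 650.1 kbps.

650.1 kbps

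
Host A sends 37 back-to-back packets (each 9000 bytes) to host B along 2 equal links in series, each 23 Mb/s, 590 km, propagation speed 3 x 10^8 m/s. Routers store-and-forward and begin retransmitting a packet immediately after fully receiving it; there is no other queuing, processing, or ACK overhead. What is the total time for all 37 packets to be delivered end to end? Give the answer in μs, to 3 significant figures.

Per-hop transmission t_tx = L/R = 72000/23000000 = 3130.43 μs.
Per-hop propagation t_prop = 590000/300000000 = 1966.67 μs.
Pipeline fill: first packet needs 2·t_tx to clear all hops; remaining 36 packets each add one t_tx.
Total = (2+37-1)·t_tx + 2·t_prop = 38·3130.43 + 2·1966.67 = 123000 μs.

123000 μs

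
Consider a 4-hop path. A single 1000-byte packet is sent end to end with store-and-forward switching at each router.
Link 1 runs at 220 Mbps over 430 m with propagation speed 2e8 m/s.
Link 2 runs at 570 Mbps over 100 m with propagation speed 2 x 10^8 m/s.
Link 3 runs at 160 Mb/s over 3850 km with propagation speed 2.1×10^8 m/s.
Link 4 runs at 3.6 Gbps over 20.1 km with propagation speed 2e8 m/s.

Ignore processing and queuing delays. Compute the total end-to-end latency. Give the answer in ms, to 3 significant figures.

18.5 ms

L = 1000 × 8 = 8000 bits.
Transmission delays (L/R per hop): 0.0363636, 0.0140351, 0.05, 0.00222222 ms; sum = 0.102621 ms.
Propagation delays (d/s per hop): 0.00215, 0.0005, 18.3333, 0.1005 ms; sum = 18.4365 ms.
End-to-end = 18.5 ms.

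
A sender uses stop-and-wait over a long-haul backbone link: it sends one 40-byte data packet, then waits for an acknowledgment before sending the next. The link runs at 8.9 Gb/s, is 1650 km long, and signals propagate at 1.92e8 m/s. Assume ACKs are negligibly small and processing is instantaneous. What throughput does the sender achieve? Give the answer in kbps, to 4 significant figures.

t_tx = L/R = 320/8900000000 = 3.59551e-08 s.
t_prop = 1650000/192000000 = 0.00859375 s; RTT = 0.0171875 s.
Cycle = t_tx + RTT = 0.0171875 s.
Throughput = L / cycle = 320 / 0.0171875 = 18.62 kbps.

18.62 kbps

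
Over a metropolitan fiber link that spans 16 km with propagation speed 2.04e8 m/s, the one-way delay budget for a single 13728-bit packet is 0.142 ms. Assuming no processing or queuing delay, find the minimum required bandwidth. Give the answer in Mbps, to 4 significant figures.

Propagation delay = 16000 / 204000000 = 0.0784314 ms.
Transmission budget = 0.142 − 0.0784314 = 0.0635686 ms.
R ≥ L / t_tx = 13728 bits / 6.35686e-05 s = 216.0 Mbps.

216.0 Mbps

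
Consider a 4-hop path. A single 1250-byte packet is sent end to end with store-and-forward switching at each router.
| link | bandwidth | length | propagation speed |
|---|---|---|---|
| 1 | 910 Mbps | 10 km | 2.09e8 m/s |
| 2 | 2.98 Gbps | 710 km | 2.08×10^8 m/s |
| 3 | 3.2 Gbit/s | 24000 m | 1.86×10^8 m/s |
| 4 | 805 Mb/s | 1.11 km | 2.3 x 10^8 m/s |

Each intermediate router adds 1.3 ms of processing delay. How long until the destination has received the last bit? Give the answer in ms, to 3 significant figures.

7.53 ms

L = 1250 × 8 = 10000 bits.
Transmission delays (L/R per hop): 0.010989, 0.0033557, 0.003125, 0.0124224 ms; sum = 0.0298921 ms.
Propagation delays (d/s per hop): 0.0478469, 3.41346, 0.129032, 0.00482609 ms; sum = 3.59517 ms.
Processing at 3 router(s): 3 × 1.3 ms = 3.9 ms.
End-to-end = 7.53 ms.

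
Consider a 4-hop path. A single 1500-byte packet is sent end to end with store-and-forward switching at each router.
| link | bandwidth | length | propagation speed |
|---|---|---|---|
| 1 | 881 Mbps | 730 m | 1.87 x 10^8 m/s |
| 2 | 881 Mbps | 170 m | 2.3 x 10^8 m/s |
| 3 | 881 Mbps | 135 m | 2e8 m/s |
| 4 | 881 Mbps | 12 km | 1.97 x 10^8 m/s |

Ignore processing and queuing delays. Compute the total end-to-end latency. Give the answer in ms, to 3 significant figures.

0.121 ms

L = 1500 × 8 = 12000 bits.
Transmission delay per hop = L/R = 12000/881000000 = 0.0136209 ms; 4 hops → 0.0544835 ms.
Propagation delays (d/s per hop): 0.00390374, 0.00073913, 0.000675, 0.0609137 ms; sum = 0.0662316 ms.
End-to-end = 0.121 ms.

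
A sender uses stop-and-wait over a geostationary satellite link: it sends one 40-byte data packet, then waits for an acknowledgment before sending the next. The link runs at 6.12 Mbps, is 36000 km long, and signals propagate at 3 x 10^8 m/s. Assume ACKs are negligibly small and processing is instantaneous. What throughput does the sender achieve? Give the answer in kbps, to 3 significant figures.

1.33 kbps

t_tx = L/R = 320/6120000 = 5.22876e-05 s.
t_prop = 36000000/300000000 = 0.12 s; RTT = 0.24 s.
Cycle = t_tx + RTT = 0.240052 s.
Throughput = L / cycle = 320 / 0.240052 = 1.33 kbps.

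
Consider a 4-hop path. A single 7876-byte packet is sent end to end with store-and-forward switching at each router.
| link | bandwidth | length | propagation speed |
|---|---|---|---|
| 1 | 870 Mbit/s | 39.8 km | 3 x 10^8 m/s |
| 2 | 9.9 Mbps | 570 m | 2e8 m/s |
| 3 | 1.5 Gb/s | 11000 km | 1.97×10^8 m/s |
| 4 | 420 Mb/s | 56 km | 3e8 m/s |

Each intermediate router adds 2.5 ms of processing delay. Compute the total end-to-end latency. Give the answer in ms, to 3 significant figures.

L = 7876 × 8 = 63008 bits.
Transmission delays (L/R per hop): 0.072423, 6.36444, 0.0420053, 0.150019 ms; sum = 6.62889 ms.
Propagation delays (d/s per hop): 0.132667, 0.00285, 55.8376, 0.186667 ms; sum = 56.1597 ms.
Processing at 3 router(s): 3 × 2.5 ms = 7.5 ms.
End-to-end = 70.3 ms.

70.3 ms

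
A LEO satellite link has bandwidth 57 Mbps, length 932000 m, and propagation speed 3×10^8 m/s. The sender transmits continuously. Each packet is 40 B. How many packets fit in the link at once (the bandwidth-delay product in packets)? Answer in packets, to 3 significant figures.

Propagation delay = 932000 / 300000000 = 0.00310667 s.
BDP = R × t_prop = 57000000 × 0.00310667 = 177080 bits.
In packets of 320 bits: 553 packets.

553 packets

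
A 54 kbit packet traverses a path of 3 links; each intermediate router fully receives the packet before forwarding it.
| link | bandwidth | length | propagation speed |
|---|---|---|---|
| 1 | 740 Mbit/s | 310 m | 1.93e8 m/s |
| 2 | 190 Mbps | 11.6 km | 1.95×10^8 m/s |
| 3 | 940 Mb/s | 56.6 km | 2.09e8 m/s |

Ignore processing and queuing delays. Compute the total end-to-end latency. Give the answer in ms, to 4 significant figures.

0.7465 ms

L = 54000 bits.
Transmission delays (L/R per hop): 0.072973, 0.284211, 0.0574468 ms; sum = 0.41463 ms.
Propagation delays (d/s per hop): 0.00160622, 0.0594872, 0.270813 ms; sum = 0.331907 ms.
End-to-end = 0.7465 ms.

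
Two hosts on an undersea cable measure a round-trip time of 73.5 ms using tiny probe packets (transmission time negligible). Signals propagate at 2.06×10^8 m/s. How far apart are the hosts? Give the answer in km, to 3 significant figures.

7570 km

One-way propagation = RTT/2 = 36.75 ms.
d = s × t = 206000000 × 0.03675 = 7570 km.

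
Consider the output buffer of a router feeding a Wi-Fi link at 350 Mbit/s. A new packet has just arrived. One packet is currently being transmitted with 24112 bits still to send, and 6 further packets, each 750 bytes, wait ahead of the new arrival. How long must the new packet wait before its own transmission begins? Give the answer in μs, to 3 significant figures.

172 μs

Each queued packet: L/R = 6000/350000000 = 17.1429 μs.
6 queued → 102.857 μs.
Plus remaining 24112 bits of current packet: 68.8914 μs.
Queuing delay = 172 μs.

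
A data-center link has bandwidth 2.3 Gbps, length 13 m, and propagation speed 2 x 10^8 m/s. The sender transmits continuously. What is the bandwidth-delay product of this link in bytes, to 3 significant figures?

18.7 bytes

Propagation delay = 13 / 200000000 = 6.5e-08 s.
BDP = R × t_prop = 2300000000 × 6.5e-08 = 149.5 bits.
In bytes: 149.5/8 = 18.7 bytes.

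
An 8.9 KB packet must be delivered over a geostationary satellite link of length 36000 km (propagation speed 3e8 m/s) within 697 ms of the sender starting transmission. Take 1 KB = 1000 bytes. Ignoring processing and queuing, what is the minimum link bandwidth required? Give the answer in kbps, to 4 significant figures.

L = 71200 bits.
Propagation delay = 36000000 / 300000000 = 120 ms.
Transmission budget = 697 − 120 = 577 ms.
R ≥ L / t_tx = 71200 bits / 0.577 s = 123.4 kbps.

123.4 kbps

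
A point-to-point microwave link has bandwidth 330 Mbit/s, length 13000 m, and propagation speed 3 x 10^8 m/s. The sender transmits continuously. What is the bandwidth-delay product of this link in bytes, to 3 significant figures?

Propagation delay = 13000 / 300000000 = 4.33333e-05 s.
BDP = R × t_prop = 330000000 × 4.33333e-05 = 14300 bits.
In bytes: 14300/8 = 1790 bytes.

1790 bytes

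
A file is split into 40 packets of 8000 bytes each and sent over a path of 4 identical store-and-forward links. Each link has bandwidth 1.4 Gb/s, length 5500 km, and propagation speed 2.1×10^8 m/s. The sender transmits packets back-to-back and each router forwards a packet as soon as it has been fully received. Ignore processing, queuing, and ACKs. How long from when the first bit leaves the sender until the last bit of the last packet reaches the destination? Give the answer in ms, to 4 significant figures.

106.7 ms

Per-hop transmission t_tx = L/R = 64000/1400000000 = 0.0457143 ms.
Per-hop propagation t_prop = 5500000/210000000 = 26.1905 ms.
Pipeline fill: first packet needs 4·t_tx to clear all hops; remaining 39 packets each add one t_tx.
Total = (4+40-1)·t_tx + 4·t_prop = 43·0.0457143 + 4·26.1905 = 106.7 ms.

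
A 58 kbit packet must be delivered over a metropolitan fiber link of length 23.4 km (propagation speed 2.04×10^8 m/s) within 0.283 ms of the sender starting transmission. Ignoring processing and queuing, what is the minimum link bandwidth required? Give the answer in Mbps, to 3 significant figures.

Propagation delay = 23400 / 204000000 = 0.114706 ms.
Transmission budget = 0.283 − 0.114706 = 0.168294 ms.
R ≥ L / t_tx = 58000 bits / 0.000168294 s = 345 Mbps.

345 Mbps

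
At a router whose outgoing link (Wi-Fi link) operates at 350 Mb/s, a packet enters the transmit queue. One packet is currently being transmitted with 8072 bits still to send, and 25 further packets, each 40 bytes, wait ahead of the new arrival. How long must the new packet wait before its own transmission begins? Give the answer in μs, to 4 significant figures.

45.92 μs

Each queued packet: L/R = 320/350000000 = 0.914286 μs.
25 queued → 22.8571 μs.
Plus remaining 8072 bits of current packet: 23.0629 μs.
Queuing delay = 45.92 μs.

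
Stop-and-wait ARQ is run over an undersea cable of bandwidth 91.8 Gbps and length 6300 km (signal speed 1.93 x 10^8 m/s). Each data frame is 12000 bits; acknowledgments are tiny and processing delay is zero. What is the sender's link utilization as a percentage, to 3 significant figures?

0.000200 %

t_tx = L/R = 12000/91800000000 = 1.30719e-07 s.
t_prop = 6300000/193000000 = 0.0326425 s; RTT = 0.065285 s.
Cycle = t_tx + RTT = 0.0652851 s.
Utilization = t_tx / cycle = 1.30719e-07/0.0652851 = 0.000200 %.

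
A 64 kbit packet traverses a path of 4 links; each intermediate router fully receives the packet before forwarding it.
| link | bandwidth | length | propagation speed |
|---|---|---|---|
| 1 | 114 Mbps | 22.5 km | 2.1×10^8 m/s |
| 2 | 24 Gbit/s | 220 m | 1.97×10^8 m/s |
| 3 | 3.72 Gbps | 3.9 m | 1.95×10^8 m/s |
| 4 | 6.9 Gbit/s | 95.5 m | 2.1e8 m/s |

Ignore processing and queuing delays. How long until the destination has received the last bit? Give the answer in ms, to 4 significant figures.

L = 64000 bits.
Transmission delays (L/R per hop): 0.561404, 0.00266667, 0.0172043, 0.00927536 ms; sum = 0.59055 ms.
Propagation delays (d/s per hop): 0.107143, 0.00111675, 2e-05, 0.000454762 ms; sum = 0.108734 ms.
End-to-end = 0.6993 ms.

0.6993 ms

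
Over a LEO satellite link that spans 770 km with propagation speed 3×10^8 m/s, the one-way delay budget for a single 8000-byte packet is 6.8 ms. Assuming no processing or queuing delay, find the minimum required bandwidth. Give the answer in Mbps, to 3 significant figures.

15.1 Mbps

L = 64000 bits.
Propagation delay = 770000 / 300000000 = 2.56667 ms.
Transmission budget = 6.8 − 2.56667 = 4.23333 ms.
R ≥ L / t_tx = 64000 bits / 0.00423333 s = 15.1 Mbps.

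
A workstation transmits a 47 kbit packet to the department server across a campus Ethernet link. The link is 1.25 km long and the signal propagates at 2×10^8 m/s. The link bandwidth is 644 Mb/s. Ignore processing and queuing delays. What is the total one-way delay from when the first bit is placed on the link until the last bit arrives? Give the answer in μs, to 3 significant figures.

L = 47000 bits.
Transmission delay = L/R = 47000 / 644000000 = 72.9814 μs.
Propagation delay = d/s = 1250 m / 200000000 m/s = 6.25 μs.
Total = 79.2 μs.

79.2 μs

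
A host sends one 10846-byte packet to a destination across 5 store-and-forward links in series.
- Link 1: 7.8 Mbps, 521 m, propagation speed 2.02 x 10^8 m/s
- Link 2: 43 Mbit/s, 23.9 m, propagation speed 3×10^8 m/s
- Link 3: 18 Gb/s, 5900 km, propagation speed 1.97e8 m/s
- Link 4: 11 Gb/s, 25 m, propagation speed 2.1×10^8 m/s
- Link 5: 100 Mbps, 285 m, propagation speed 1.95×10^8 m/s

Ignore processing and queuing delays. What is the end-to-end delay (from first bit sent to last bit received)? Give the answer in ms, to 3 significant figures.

L = 10846 × 8 = 86768 bits.
Transmission delays (L/R per hop): 11.1241, 2.01786, 0.00482044, 0.007888, 0.86768 ms; sum = 14.0224 ms.
Propagation delays (d/s per hop): 0.00257921, 7.96667e-05, 29.9492, 0.000119048, 0.00146154 ms; sum = 29.9535 ms.
End-to-end = 44.0 ms.

44.0 ms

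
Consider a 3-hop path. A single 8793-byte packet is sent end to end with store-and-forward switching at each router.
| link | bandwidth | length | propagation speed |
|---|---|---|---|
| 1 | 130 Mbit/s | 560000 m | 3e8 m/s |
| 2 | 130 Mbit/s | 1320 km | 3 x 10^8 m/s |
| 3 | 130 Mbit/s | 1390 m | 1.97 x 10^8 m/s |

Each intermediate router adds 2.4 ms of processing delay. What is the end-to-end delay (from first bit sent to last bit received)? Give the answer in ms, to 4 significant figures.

12.70 ms

L = 8793 × 8 = 70344 bits.
Transmission delay per hop = L/R = 70344/130000000 = 0.541108 ms; 3 hops → 1.62332 ms.
Propagation delays (d/s per hop): 1.86667, 4.4, 0.00705584 ms; sum = 6.27372 ms.
Processing at 2 router(s): 2 × 2.4 ms = 4.8 ms.
End-to-end = 12.70 ms.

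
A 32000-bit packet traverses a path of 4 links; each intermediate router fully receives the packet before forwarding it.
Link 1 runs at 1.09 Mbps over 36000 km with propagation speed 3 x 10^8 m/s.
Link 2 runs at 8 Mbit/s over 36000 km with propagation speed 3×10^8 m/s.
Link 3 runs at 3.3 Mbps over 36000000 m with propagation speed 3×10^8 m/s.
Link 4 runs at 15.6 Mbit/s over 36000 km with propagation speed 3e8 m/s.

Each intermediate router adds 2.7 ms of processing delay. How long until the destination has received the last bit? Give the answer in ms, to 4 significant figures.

533.2 ms

Transmission delays (L/R per hop): 29.3578, 4, 9.69697, 2.05128 ms; sum = 45.106 ms.
Propagation delays (d/s per hop): 120, 120, 120, 120 ms; sum = 480 ms.
Processing at 3 router(s): 3 × 2.7 ms = 8.1 ms.
End-to-end = 533.2 ms.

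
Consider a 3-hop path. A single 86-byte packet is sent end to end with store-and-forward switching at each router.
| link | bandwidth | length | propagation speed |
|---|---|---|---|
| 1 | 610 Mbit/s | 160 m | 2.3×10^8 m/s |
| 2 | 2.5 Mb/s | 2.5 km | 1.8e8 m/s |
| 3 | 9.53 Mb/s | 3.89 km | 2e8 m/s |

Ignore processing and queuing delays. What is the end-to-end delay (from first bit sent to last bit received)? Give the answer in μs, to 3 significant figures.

383 μs

L = 86 × 8 = 688 bits.
Transmission delays (L/R per hop): 1.12787, 275.2, 72.1931 μs; sum = 348.521 μs.
Propagation delays (d/s per hop): 0.695652, 13.8889, 19.45 μs; sum = 34.0345 μs.
End-to-end = 383 μs.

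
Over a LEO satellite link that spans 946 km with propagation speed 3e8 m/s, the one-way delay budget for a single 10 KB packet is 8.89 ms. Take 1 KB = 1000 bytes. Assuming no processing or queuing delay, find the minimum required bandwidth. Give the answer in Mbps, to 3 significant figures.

13.9 Mbps

L = 80000 bits.
Propagation delay = 946000 / 300000000 = 3.15333 ms.
Transmission budget = 8.89 − 3.15333 = 5.73667 ms.
R ≥ L / t_tx = 80000 bits / 0.00573667 s = 13.9 Mbps.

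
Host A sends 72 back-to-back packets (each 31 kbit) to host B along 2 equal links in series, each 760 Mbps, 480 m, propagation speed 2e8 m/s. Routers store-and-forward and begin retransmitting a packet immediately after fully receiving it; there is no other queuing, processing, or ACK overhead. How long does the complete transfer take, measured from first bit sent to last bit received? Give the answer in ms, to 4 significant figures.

2.982 ms

Per-hop transmission t_tx = L/R = 31000/760000000 = 0.0407895 ms.
Per-hop propagation t_prop = 480/200000000 = 0.0024 ms.
Pipeline fill: first packet needs 2·t_tx to clear all hops; remaining 71 packets each add one t_tx.
Total = (2+72-1)·t_tx + 2·t_prop = 73·0.0407895 + 2·0.0024 = 2.982 ms.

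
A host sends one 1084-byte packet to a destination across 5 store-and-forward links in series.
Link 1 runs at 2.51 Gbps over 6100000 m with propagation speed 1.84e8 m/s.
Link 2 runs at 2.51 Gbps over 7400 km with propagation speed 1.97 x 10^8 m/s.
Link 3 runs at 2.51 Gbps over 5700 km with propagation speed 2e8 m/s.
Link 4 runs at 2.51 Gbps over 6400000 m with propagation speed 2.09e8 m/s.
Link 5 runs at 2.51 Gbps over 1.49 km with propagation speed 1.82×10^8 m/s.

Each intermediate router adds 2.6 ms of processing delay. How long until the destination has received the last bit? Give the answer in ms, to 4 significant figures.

L = 1084 × 8 = 8672 bits.
Transmission delay per hop = L/R = 8672/2510000000 = 0.00345498 ms; 5 hops → 0.0172749 ms.
Propagation delays (d/s per hop): 33.1522, 37.5635, 28.5, 30.622, 0.00818681 ms; sum = 129.846 ms.
Processing at 4 router(s): 4 × 2.6 ms = 10.4 ms.
End-to-end = 140.3 ms.

140.3 ms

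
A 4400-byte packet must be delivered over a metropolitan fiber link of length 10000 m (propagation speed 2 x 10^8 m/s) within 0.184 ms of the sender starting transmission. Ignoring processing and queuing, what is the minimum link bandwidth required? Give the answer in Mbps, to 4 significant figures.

262.7 Mbps

L = 35200 bits.
Propagation delay = 10000 / 200000000 = 0.05 ms.
Transmission budget = 0.184 − 0.05 = 0.134 ms.
R ≥ L / t_tx = 35200 bits / 0.000134 s = 262.7 Mbps.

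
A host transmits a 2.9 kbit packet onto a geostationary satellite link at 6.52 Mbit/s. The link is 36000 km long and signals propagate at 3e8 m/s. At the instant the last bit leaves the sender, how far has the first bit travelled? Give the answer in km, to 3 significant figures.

t_tx = L/R = 2900/6520000 = 0.000444785 s.
Distance = s × t_tx = 300000000 × 0.000444785 = 133 km.

133 km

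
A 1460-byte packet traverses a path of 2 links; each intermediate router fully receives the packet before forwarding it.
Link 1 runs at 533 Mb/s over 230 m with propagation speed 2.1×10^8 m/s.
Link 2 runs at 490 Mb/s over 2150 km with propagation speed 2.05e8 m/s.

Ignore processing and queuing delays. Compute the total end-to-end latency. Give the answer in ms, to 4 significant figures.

L = 1460 × 8 = 11680 bits.
Transmission delays (L/R per hop): 0.0219137, 0.0238367 ms; sum = 0.0457504 ms.
Propagation delays (d/s per hop): 0.00109524, 10.4878 ms; sum = 10.4889 ms.
End-to-end = 10.53 ms.

10.53 ms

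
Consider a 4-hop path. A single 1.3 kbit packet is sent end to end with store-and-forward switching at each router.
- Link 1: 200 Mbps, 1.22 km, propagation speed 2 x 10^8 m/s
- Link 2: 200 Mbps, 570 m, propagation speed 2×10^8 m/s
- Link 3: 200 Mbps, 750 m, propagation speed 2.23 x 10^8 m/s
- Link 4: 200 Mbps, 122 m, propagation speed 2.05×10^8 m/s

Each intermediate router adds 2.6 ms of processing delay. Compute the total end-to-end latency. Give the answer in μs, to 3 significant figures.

L = 1300 bits.
Transmission delay per hop = L/R = 1300/200000000 = 6.5 μs; 4 hops → 26 μs.
Propagation delays (d/s per hop): 6.1, 2.85, 3.36323, 0.595122 μs; sum = 12.9084 μs.
Processing at 3 router(s): 3 × 2.6 ms = 7800 μs.
End-to-end = 7840 μs.

7840 μs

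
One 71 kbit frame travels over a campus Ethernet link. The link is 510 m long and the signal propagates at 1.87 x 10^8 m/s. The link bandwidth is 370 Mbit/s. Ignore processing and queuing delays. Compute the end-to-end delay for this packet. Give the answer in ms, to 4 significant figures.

0.1946 ms

L = 71000 bits.
Transmission delay = L/R = 71000 / 370000000 = 0.191892 ms.
Propagation delay = d/s = 510 m / 187000000 m/s = 0.00272727 ms.
Total = 0.1946 ms.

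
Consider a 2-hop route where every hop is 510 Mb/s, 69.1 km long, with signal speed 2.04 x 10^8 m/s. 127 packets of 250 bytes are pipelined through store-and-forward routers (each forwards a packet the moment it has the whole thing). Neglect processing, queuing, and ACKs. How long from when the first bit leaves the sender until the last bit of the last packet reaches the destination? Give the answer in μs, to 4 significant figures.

Per-hop transmission t_tx = L/R = 2000/510000000 = 3.92157 μs.
Per-hop propagation t_prop = 69100/204000000 = 338.725 μs.
Pipeline fill: first packet needs 2·t_tx to clear all hops; remaining 126 packets each add one t_tx.
Total = (2+127-1)·t_tx + 2·t_prop = 128·3.92157 + 2·338.725 = 1179 μs.

1179 μs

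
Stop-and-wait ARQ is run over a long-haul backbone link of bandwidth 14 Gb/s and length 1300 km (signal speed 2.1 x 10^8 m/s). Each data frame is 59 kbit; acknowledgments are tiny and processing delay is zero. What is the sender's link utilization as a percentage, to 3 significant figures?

0.0340 %

t_tx = L/R = 59000/14000000000 = 4.21429e-06 s.
t_prop = 1300000/210000000 = 0.00619048 s; RTT = 0.012381 s.
Cycle = t_tx + RTT = 0.0123852 s.
Utilization = t_tx / cycle = 4.21429e-06/0.0123852 = 0.0340 %.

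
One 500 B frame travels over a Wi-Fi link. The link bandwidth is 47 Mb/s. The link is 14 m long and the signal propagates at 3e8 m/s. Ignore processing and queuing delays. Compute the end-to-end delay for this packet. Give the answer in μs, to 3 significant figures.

L = 500 × 8 = 4000 bits.
Transmission delay = L/R = 4000 / 47000000 = 85.1064 μs.
Propagation delay = d/s = 14 m / 300000000 m/s = 0.0466667 μs.
Total = 85.2 μs.

85.2 μs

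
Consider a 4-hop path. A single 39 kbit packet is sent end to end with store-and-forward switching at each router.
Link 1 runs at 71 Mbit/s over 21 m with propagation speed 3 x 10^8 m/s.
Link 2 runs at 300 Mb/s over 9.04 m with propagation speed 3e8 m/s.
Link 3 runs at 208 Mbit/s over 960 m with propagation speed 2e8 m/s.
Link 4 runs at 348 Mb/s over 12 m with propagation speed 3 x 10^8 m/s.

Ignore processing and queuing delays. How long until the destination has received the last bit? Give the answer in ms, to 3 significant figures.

L = 39000 bits.
Transmission delays (L/R per hop): 0.549296, 0.13, 0.1875, 0.112069 ms; sum = 0.978865 ms.
Propagation delays (d/s per hop): 7e-05, 3.01333e-05, 0.0048, 4e-05 ms; sum = 0.00494013 ms.
End-to-end = 0.984 ms.

0.984 ms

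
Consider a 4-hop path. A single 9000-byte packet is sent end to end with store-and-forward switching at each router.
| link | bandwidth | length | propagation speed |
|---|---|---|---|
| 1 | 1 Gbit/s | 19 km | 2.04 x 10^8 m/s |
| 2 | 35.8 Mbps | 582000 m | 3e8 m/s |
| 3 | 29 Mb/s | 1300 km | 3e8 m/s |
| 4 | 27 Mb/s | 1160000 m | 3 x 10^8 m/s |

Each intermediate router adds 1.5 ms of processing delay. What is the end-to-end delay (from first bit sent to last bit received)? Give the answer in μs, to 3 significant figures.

22000 μs

L = 9000 × 8 = 72000 bits.
Transmission delays (L/R per hop): 72, 2011.17, 2482.76, 2666.67 μs; sum = 7232.6 μs.
Propagation delays (d/s per hop): 93.1373, 1940, 4333.33, 3866.67 μs; sum = 10233.1 μs.
Processing at 3 router(s): 3 × 1.5 ms = 4500 μs.
End-to-end = 22000 μs.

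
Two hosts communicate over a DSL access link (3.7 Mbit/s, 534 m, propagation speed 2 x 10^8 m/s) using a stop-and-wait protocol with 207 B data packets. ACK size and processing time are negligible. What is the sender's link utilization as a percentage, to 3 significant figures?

t_tx = L/R = 1656/3700000 = 0.000447568 s.
t_prop = 534/200000000 = 2.67e-06 s; RTT = 5.34e-06 s.
Cycle = t_tx + RTT = 0.000452908 s.
Utilization = t_tx / cycle = 0.000447568/0.000452908 = 98.8 %.

98.8 %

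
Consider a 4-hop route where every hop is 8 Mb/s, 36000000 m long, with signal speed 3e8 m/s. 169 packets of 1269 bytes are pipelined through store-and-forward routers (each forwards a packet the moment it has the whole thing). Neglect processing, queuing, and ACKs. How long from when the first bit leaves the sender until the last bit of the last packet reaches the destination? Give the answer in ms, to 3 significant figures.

698 ms

Per-hop transmission t_tx = L/R = 10152/8000000 = 1.269 ms.
Per-hop propagation t_prop = 36000000/300000000 = 120 ms.
Pipeline fill: first packet needs 4·t_tx to clear all hops; remaining 168 packets each add one t_tx.
Total = (4+169-1)·t_tx + 4·t_prop = 172·1.269 + 4·120 = 698 ms.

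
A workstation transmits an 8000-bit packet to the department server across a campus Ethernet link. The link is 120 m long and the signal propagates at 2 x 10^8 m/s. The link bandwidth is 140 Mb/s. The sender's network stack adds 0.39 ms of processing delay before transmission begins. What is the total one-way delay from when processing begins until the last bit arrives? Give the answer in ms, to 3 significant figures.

Transmission delay = L/R = 8000 / 140000000 = 0.0571429 ms.
Propagation delay = d/s = 120 m / 200000000 m/s = 0.0006 ms.
Plus processing delay 0.39 ms = 0.39 ms.
Total = 0.448 ms.

0.448 ms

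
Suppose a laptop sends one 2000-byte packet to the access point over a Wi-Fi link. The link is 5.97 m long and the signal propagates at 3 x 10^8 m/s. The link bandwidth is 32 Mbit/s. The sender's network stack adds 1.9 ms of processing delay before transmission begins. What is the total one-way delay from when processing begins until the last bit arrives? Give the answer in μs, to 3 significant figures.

2400 μs

L = 2000 × 8 = 16000 bits.
Transmission delay = L/R = 16000 / 32000000 = 500 μs.
Propagation delay = d/s = 5.97 m / 300000000 m/s = 0.0199 μs.
Plus processing delay 1.9 ms = 1900 μs.
Total = 2400 μs.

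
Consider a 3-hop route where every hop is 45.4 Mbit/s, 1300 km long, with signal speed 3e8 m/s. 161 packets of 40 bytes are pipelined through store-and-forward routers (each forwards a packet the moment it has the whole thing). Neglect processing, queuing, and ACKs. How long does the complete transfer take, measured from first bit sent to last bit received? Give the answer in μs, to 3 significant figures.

Per-hop transmission t_tx = L/R = 320/45400000 = 7.04846 μs.
Per-hop propagation t_prop = 1300000/300000000 = 4333.33 μs.
Pipeline fill: first packet needs 3·t_tx to clear all hops; remaining 160 packets each add one t_tx.
Total = (3+161-1)·t_tx + 3·t_prop = 163·7.04846 + 3·4333.33 = 14100 μs.

14100 μs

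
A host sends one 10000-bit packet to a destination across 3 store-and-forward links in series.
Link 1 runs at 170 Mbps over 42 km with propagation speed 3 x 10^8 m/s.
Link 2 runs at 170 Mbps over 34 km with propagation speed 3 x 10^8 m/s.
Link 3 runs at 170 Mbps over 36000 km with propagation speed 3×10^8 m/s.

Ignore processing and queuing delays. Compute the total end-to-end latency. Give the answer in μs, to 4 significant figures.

120400 μs

Transmission delay per hop = L/R = 10000/170000000 = 58.8235 μs; 3 hops → 176.471 μs.
Propagation delays (d/s per hop): 140, 113.333, 120000 μs; sum = 120253 μs.
End-to-end = 120400 μs.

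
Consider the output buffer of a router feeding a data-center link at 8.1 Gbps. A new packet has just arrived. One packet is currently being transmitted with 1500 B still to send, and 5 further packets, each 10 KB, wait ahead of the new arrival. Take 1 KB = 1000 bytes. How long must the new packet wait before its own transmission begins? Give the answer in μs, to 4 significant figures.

Each queued packet: L/R = 80000/8100000000 = 9.87654 μs.
5 queued → 49.3827 μs.
Plus remaining 12000 bits of current packet: 1.48148 μs.
Queuing delay = 50.86 μs.

50.86 μs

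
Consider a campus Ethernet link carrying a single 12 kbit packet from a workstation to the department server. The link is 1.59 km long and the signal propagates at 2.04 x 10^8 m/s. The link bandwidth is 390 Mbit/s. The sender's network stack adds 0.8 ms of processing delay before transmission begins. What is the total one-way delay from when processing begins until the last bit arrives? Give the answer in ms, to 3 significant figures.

L = 12000 bits.
Transmission delay = L/R = 12000 / 390000000 = 0.0307692 ms.
Propagation delay = d/s = 1590 m / 204000000 m/s = 0.00779412 ms.
Plus processing delay 0.8 ms = 0.8 ms.
Total = 0.839 ms.

0.839 ms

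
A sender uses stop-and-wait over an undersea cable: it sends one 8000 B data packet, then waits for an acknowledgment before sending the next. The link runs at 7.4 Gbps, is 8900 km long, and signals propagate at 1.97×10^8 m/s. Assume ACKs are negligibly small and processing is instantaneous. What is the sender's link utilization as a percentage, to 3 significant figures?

0.00957 %

t_tx = L/R = 64000/7400000000 = 8.64865e-06 s.
t_prop = 8900000/197000000 = 0.0451777 s; RTT = 0.0903553 s.
Cycle = t_tx + RTT = 0.090364 s.
Utilization = t_tx / cycle = 8.64865e-06/0.090364 = 0.00957 %.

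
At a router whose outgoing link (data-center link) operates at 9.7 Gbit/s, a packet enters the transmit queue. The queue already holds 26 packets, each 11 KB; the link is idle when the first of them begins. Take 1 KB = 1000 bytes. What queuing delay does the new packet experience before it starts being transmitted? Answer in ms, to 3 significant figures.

0.236 ms

Each queued packet: L/R = 88000/9700000000 = 0.00907216 ms.
26 queued → 0.235876 ms.
Queuing delay = 0.236 ms.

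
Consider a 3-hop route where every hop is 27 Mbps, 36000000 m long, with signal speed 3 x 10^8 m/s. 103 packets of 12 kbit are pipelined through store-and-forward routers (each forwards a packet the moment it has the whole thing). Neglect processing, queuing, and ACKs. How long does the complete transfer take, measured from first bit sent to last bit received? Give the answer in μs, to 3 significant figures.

Per-hop transmission t_tx = L/R = 12000/27000000 = 444.444 μs.
Per-hop propagation t_prop = 36000000/300000000 = 120000 μs.
Pipeline fill: first packet needs 3·t_tx to clear all hops; remaining 102 packets each add one t_tx.
Total = (3+103-1)·t_tx + 3·t_prop = 105·444.444 + 3·120000 = 407000 μs.

407000 μs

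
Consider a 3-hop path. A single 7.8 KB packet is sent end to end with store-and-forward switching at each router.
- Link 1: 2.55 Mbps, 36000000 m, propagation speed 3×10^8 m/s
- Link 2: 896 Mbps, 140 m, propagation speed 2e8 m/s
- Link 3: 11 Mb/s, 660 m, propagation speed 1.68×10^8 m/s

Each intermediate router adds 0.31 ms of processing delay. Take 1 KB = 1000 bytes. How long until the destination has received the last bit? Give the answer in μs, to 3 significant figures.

151000 μs

L = 62400 bits.
Transmission delays (L/R per hop): 24470.6, 69.6429, 5672.73 μs; sum = 30213 μs.
Propagation delays (d/s per hop): 120000, 0.7, 3.92857 μs; sum = 120005 μs.
Processing at 2 router(s): 2 × 0.31 ms = 620 μs.
End-to-end = 151000 μs.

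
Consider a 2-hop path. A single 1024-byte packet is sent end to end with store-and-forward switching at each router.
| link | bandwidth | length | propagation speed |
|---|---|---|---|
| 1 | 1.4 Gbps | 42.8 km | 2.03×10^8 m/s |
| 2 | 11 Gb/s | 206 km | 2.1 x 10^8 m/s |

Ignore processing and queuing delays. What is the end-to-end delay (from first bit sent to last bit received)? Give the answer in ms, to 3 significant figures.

L = 1024 × 8 = 8192 bits.
Transmission delays (L/R per hop): 0.00585143, 0.000744727 ms; sum = 0.00659616 ms.
Propagation delays (d/s per hop): 0.210837, 0.980952 ms; sum = 1.19179 ms.
End-to-end = 1.20 ms.

1.20 ms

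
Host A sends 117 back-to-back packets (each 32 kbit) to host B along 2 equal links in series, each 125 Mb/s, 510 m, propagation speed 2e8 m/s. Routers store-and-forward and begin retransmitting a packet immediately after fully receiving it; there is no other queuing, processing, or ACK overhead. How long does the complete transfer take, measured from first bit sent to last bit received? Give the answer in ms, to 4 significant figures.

Per-hop transmission t_tx = L/R = 32000/125000000 = 0.256 ms.
Per-hop propagation t_prop = 510/200000000 = 0.00255 ms.
Pipeline fill: first packet needs 2·t_tx to clear all hops; remaining 116 packets each add one t_tx.
Total = (2+117-1)·t_tx + 2·t_prop = 118·0.256 + 2·0.00255 = 30.21 ms.

30.21 ms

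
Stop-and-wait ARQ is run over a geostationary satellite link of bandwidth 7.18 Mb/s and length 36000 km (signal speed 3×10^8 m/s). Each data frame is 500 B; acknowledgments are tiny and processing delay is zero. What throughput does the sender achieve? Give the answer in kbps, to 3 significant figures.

16.6 kbps

t_tx = L/R = 4000/7180000 = 0.000557103 s.
t_prop = 36000000/300000000 = 0.12 s; RTT = 0.24 s.
Cycle = t_tx + RTT = 0.240557 s.
Throughput = L / cycle = 4000 / 0.240557 = 16.6 kbps.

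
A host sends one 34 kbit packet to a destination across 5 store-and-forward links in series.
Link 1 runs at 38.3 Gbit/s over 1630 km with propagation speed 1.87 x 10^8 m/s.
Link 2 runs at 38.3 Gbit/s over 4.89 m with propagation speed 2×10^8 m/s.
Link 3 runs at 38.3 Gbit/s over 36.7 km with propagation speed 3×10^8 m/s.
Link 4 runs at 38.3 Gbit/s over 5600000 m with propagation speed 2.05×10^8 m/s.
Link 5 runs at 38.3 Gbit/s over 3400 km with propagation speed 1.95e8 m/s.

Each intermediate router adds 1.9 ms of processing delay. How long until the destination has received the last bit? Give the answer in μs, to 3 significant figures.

61200 μs

L = 34000 bits.
Transmission delay per hop = L/R = 34000/38300000000 = 0.887728 μs; 5 hops → 4.43864 μs.
Propagation delays (d/s per hop): 8716.58, 0.02445, 122.333, 27317.1, 17435.9 μs; sum = 53591.9 μs.
Processing at 4 router(s): 4 × 1.9 ms = 7600 μs.
End-to-end = 61200 μs.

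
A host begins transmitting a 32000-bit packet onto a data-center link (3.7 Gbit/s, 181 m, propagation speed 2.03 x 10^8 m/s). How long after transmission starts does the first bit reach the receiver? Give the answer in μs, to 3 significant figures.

First bit experiences only propagation delay: d/s = 181/2.03e+08 = 0.892 μs.

0.892 μs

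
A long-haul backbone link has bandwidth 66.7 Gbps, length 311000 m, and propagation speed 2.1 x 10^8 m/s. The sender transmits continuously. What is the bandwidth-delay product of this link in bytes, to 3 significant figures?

Propagation delay = 311000 / 210000000 = 0.00148095 s.
BDP = R × t_prop = 66700000000 × 0.00148095 = 98779500 bits.
In bytes: 98779500/8 = 12300000 bytes.

12300000 bytes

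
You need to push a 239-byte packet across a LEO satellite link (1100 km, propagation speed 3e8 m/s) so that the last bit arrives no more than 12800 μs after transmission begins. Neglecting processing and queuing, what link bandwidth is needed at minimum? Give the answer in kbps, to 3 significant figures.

209 kbps

L = 1912 bits.
Propagation delay = 1100000 / 300000000 = 3666.67 μs.
Transmission budget = 12800 − 3666.67 = 9133.33 μs.
R ≥ L / t_tx = 1912 bits / 0.00913333 s = 209 kbps.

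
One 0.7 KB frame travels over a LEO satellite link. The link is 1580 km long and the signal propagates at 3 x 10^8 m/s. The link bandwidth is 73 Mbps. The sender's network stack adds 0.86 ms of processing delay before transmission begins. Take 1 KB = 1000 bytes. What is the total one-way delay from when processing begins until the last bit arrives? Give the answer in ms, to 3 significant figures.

L = 5600 bits.
Transmission delay = L/R = 5600 / 73000000 = 0.0767123 ms.
Propagation delay = d/s = 1580000 m / 300000000 m/s = 5.26667 ms.
Plus processing delay 0.86 ms = 0.86 ms.
Total = 6.20 ms.

6.20 ms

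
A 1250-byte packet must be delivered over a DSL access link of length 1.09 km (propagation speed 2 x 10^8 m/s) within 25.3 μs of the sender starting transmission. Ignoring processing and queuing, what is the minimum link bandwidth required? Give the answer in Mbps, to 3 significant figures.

L = 10000 bits.
Propagation delay = 1090 / 200000000 = 5.45 μs.
Transmission budget = 25.3 − 5.45 = 19.85 μs.
R ≥ L / t_tx = 10000 bits / 1.985e-05 s = 504 Mbps.

504 Mbps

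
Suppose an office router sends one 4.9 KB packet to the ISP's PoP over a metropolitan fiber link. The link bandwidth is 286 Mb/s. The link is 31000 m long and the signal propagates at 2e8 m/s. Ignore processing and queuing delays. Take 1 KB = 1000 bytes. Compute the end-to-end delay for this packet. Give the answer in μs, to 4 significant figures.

L = 39200 bits.
Transmission delay = L/R = 39200 / 286000000 = 137.063 μs.
Propagation delay = d/s = 31000 m / 200000000 m/s = 155 μs.
Total = 292.1 μs.

292.1 μs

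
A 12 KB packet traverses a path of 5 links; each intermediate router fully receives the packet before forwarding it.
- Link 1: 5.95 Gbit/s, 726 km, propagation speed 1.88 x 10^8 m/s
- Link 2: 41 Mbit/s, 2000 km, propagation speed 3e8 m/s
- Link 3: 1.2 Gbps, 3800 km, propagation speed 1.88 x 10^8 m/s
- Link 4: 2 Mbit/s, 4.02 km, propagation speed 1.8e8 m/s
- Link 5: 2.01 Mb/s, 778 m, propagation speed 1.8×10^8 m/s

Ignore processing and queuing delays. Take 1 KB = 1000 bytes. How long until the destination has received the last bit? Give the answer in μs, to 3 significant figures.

L = 96000 bits.
Transmission delays (L/R per hop): 16.1345, 2341.46, 80, 48000, 47761.2 μs; sum = 98198.8 μs.
Propagation delays (d/s per hop): 3861.7, 6666.67, 20212.8, 22.3333, 4.32222 μs; sum = 30767.8 μs.
End-to-end = 129000 μs.

129000 μs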